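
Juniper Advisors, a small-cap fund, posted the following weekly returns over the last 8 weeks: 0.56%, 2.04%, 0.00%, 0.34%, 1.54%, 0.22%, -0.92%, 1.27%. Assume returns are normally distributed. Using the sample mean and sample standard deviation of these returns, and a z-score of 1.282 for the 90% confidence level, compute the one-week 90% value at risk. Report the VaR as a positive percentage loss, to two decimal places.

Mean return μ = 5.050 / 8 = 0.6313%
Sample std dev = √[6.2823 / 7] = 0.9473%
VaR = −(μ − z·σ) = −(0.6313 − 1.282 × 0.9473) = −(-0.5831) = 0.5831%

0.58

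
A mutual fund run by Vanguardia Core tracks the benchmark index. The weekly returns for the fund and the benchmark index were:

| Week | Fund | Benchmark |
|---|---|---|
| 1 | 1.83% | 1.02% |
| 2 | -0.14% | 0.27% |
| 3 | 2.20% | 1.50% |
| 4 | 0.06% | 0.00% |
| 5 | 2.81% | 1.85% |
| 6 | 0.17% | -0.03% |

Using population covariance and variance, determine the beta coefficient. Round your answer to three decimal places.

1.540

r̄p = 1.1550%,  r̄m = 0.7683%
Cov = Σ(rp − r̄p)(rm − r̄m) / 6 = 0.8329
Var(rm) = Σ(rm − r̄m)² / 6 = 0.5408
β = Cov / Var = 0.8329 / 0.5408 = 1.5401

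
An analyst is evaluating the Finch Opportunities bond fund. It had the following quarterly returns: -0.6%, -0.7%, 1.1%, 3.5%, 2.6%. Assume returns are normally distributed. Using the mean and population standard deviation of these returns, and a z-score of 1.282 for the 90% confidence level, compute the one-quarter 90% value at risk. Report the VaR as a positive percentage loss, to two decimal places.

0.97

Mean return r̄ = 5.90 / 5 = 1.1800%
Σ(r − r̄)² = (-0.6 − 1.1800)² + (-0.7 − 1.1800)² + (1.1 − 1.1800)² + … = 14.1080
σ = √[14.1080 / 5] = 1.6798%
VaR = −(r̄ − z·σ) = −(1.1800 − 1.282 × 1.6798) = −(-0.9735) = 0.9735%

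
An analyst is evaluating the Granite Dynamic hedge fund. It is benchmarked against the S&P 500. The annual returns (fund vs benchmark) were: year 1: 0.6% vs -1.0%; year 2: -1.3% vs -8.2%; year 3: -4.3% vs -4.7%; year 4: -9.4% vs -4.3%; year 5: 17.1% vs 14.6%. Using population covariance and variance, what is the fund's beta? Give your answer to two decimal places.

r̄p = 0.5400%,  r̄m = -0.7200%
Cov = Σ(rp − r̄p)(rm − r̄m) / 5 = 64.4588
Var(rm) = Σ(rm − r̄m)² / 5 = 63.8776
β = Cov / Var = 64.4588 / 63.8776 = 1.0091

1.01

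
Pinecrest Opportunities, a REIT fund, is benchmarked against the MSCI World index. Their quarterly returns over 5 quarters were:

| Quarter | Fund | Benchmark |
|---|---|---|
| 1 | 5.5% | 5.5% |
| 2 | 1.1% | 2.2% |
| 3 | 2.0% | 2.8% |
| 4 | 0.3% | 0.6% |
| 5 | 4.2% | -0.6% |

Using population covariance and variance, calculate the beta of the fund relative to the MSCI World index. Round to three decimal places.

r̄p = 2.6200%,  r̄m = 2.1000%
Cov = Σ(rp − r̄p)(rm − r̄m) / 5 = 1.6840
Var(rm) = Σ(rm − r̄m)² / 5 = 4.3200
β = Cov / Var = 1.6840 / 4.3200 = 0.3898

0.390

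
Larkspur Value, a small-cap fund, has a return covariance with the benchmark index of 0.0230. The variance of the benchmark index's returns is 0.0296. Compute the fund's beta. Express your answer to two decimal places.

β = Cov(Rp, Rm) / Var(Rm) = 0.0230 / 0.0296 = 0.7770

0.78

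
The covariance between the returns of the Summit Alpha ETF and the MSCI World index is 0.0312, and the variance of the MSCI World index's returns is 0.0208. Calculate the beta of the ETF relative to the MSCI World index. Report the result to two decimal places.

β = Cov(Rp, Rm) / Var(Rm) = 0.0312 / 0.0208 = 1.5000

1.50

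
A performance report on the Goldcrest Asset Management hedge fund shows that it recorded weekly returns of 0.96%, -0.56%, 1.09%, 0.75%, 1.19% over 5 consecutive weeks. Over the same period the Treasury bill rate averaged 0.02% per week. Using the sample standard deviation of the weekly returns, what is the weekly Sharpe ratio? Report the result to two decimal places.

0.93

r̄ = (0.96 − 0.56 + 1.09 + 0.75 + 1.19) / 5 = 3.430 / 5 = 0.6860%
Sample std dev = √[2.0489 / 4] = 0.7157%
Sharpe = (r̄ − rf) / σ = (0.6860 − 0.02) / 0.7157 = 0.6660 / 0.7157 = 0.9306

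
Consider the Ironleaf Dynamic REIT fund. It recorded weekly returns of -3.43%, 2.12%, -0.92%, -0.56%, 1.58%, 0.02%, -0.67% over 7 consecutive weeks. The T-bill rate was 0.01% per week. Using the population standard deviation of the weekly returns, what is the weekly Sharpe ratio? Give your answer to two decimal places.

r̄ = (-3.43 + 2.12 − 0.92 − 0.56 + 1.58 + 0.02 − 0.67) / 7 = -0.2657%
Σ(r − r̄)² = (-3.43 − (-0.2657))² + (2.12 − (-0.2657))² + … = 19.8708
population σ = √(19.8708 / 7) = √2.8387 = 1.6848%
Sharpe = (r̄ − rf) / σ = (-0.2657 − 0.01) / 1.6848 = -0.2757 / 1.6848 = -0.1636

-0.16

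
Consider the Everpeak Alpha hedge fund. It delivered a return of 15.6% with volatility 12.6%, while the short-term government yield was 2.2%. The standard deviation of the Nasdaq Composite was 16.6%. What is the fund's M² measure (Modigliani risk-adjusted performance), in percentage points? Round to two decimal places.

19.85

Sharpe = (Rp − Rf) / σp = (15.6% − 2.2%) / 12.6% = 1.0635
M² = Rf + Sharpe × σm = 2.2% + 1.0635 × 16.6% = 19.8541%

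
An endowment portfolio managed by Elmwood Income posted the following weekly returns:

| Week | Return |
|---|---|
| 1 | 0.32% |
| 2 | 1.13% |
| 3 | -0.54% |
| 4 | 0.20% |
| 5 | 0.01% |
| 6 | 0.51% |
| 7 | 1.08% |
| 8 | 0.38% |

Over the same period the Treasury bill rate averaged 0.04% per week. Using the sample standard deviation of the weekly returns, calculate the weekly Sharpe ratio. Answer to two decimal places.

0.63

r̄ = (0.32 + 1.13 − 0.54 + 0.2 + 0.01 + 0.51 + 1.08 + 0.38) / 8 = 3.090 / 8 = 0.3863%
Σ(r − r̄)² = (0.32 − 0.3863)² + (1.13 − 0.3863)² + … = 2.0884
σ = √[2.0884 / 7] = 0.5462%
Sharpe = (r̄ − rf) / σ = (0.3863 − 0.04) / 0.5462 = 0.3463 / 0.5462 = 0.6340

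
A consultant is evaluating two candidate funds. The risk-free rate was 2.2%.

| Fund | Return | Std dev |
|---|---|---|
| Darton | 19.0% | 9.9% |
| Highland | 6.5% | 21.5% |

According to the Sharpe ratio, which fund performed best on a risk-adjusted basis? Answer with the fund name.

Darton: Sharpe ratio = (19.0% − 2.2%) / 9.9% = 1.697
Highland: Sharpe ratio = (6.5% − 2.2%) / 21.5% = 0.200
Highest: Darton (1.697).

Darton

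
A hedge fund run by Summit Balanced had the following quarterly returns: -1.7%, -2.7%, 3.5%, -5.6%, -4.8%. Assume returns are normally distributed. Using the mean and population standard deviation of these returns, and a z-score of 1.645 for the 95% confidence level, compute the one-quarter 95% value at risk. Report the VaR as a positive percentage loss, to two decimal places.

r̄ = (-1.7 − 2.7 + 3.5 − 5.6 − 4.8) / 5 = -11.30 / 5 = -2.2600%
Σ(r − r̄)² = 51.2920; population σ = √(51.2920/5) = 3.2029%
VaR = −(r̄ − z·σ) = −(-2.2600 − 1.645 × 3.2029) = −(-7.5288) = 7.5288%

7.53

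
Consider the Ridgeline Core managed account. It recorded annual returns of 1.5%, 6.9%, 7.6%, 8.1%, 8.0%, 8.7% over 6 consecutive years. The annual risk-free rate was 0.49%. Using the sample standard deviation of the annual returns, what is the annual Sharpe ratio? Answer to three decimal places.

2.369

r̄ = (1.5 + 6.9 + 7.6 + 8.1 + 8 + 8.7) / 6 = 40.80 / 6 = 6.8000%
Sample σ = √[Σ(r − r̄)² / 5] = √[35.4800 / 5] = √7.0960 = 2.6638%
Sharpe = (r̄ − rf) / σ = (6.8000 − 0.49) / 2.6638 = 6.3100 / 2.6638 = 2.3688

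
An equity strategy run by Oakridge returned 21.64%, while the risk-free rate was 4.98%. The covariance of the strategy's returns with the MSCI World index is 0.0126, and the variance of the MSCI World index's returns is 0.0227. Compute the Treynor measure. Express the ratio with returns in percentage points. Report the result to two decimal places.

30.01

β = Cov / Var = 0.0126 / 0.0227 = 0.5551
Treynor = (Rp − Rf) / β = (21.64% − 4.98%) / 0.5551 = 16.66 / 0.5551 = 30.0126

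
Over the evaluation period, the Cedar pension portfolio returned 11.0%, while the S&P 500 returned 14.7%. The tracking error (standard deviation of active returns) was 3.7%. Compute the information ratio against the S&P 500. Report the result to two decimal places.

IR = (Rp − Rb) / TE = (11.0% − 14.7%) / 3.7% = -3.70% / 3.7% = -1.0000

-1.00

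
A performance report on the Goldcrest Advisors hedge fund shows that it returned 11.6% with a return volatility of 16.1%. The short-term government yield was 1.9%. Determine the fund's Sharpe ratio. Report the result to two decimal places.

Sharpe = (Rp − Rf) / σp = (11.6% − 1.9%) / 16.1% = 9.70% / 16.1% = 0.6025

0.60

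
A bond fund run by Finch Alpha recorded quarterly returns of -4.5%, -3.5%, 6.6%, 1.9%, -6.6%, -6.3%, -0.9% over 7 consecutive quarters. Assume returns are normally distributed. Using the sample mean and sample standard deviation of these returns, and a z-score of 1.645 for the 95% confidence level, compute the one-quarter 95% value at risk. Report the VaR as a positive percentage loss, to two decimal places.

Mean return r̄ = -13.30 / 7 = -1.9000%
Σ(r − r̄)² = (-4.5 − (-1.9000))² + (-3.5 − (-1.9000))² + (6.6 − (-1.9000))² + … = 138.4600
sample σ = √(138.4600 / 6) = √23.0767 = 4.8038%
VaR = −(r̄ − z·σ) = −(-1.9000 − 1.645 × 4.8038) = −(-9.8023) = 9.8023%

9.80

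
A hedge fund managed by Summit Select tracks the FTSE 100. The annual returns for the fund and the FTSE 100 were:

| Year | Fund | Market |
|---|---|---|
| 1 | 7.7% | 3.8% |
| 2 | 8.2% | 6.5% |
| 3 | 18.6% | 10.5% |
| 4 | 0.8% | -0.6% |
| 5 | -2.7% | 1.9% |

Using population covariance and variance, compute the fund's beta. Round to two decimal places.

r̄p = 6.5200%,  r̄m = 4.4200%
Cov = Σ(rp − r̄p)(rm − r̄m) / 5 = 25.6316
Var(rm) = Σ(rm − r̄m)² / 5 = 14.6456
β = Cov / Var = 25.6316 / 14.6456 = 1.7501

1.75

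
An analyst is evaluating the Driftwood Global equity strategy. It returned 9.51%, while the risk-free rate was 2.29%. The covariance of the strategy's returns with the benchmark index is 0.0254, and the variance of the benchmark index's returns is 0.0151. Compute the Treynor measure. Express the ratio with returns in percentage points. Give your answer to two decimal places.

β = Cov / Var = 0.0254 / 0.0151 = 1.6821
Treynor = (Rp − Rf) / β = (9.51% − 2.29%) / 1.6821 = 7.22 / 1.6821 = 4.2923

4.29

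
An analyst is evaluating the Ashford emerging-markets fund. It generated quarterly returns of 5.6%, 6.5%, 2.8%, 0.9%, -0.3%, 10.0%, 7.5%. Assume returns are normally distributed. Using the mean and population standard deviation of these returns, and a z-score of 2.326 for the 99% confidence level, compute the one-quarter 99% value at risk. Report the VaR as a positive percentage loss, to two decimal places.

μ = (5.6 + 6.5 + 2.8 + 0.9 − 0.3 + 10 + 7.5) / 7 = 4.7143%
Σ(r − μ)² = (5.6 − 4.7143)² + (6.5 − 4.7143)² + (2.8 − 4.7143)² + … = 83.0286
population σ = √(83.0286 / 7) = √11.8612 = 3.4440%
VaR = −(μ − z·σ) = −(4.7143 − 2.326 × 3.4440) = −(-3.2964) = 3.2964%

3.30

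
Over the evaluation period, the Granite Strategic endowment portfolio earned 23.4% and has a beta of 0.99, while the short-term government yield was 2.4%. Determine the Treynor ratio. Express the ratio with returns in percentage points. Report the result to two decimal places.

Treynor = (Rp − Rf) / β = (23.4% − 2.4%) / 0.99 = 21.00 / 0.99 = 21.2121

21.21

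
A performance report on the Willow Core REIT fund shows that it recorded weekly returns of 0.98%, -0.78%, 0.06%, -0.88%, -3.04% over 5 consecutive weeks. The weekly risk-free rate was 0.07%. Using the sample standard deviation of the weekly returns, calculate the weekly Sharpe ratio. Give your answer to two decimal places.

-0.54

μ = (0.98 − 0.78 + 0.06 − 0.88 − 3.04) / 5 = -3.660 / 5 = -0.7320%
Σ(r − μ)² = (0.98 − (-0.7320))² + (-0.78 − (-0.7320))² + (0.06 − (-0.7320))² + … = 8.9093
sample σ = √(8.9093 / 4) = √2.2273 = 1.4924%
Sharpe = (μ − rf) / σ = (-0.7320 − 0.07) / 1.4924 = -0.8020 / 1.4924 = -0.5374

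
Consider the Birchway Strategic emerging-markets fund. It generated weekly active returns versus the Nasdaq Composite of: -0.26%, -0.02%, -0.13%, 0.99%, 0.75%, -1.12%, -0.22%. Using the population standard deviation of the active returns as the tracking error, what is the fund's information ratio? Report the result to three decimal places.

r̄ = (-0.26 − 0.02 − 0.13 + 0.99 + 0.75 − 1.12 − 0.22) / 7 = -0.010 / 7 = -0.0014%
Population std dev = √[2.9303 / 7] = 0.6470%
IR = r̄ / tracking error = -0.0014 / 0.6470 = -0.0022

-0.002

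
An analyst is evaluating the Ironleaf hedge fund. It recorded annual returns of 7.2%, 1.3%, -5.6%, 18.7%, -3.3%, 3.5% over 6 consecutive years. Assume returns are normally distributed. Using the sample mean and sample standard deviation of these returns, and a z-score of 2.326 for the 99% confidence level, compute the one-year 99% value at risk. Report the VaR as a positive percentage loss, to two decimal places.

16.60

μ = (7.2 + 1.3 − 5.6 + 18.7 − 3.3 + 3.5) / 6 = 3.6333%
Σ(r − μ)² = (7.2 − 3.6333)² + (1.3 − 3.6333)² + … = 378.5133
σ = √[378.5133 / 5] = 8.7007%
VaR = −(μ − z·σ) = −(3.6333 − 2.326 × 8.7007) = −(-16.6045) = 16.6045%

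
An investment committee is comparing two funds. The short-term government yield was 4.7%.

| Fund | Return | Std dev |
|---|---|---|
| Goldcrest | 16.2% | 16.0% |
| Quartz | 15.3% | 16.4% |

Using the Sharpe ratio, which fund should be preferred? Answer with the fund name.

Goldcrest

Goldcrest: Sharpe ratio = (16.2% − 4.7%) / 16.0% = 0.719
Quartz: Sharpe ratio = (15.3% − 4.7%) / 16.4% = 0.646
Highest: Goldcrest (0.719).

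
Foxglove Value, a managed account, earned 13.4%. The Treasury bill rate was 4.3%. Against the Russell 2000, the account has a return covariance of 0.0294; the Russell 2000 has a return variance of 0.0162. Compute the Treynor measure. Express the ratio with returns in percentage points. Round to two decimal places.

5.01

β = Cov / Var = 0.0294 / 0.0162 = 1.8148
Treynor = (Rp − Rf) / β = (13.4% − 4.3%) / 1.8148 = 9.10 / 1.8148 = 5.0143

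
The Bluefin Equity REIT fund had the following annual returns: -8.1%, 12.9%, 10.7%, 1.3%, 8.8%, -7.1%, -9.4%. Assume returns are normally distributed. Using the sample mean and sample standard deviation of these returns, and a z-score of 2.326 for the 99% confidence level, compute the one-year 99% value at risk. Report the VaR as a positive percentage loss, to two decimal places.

μ = (-8.1 + 12.9 + 10.7 + 1.3 + 8.8 − 7.1 − 9.4) / 7 = 9.10 / 7 = 1.3000%
Sample std dev = √[552.5800 / 6] = 9.5967%
VaR = −(μ − z·σ) = −(1.3000 − 2.326 × 9.5967) = −(-21.0219) = 21.0219%

21.02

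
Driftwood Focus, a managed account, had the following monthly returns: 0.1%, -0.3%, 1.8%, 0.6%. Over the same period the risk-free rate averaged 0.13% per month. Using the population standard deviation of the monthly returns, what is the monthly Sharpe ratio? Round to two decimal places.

r̄ = (0.1 − 0.3 + 1.8 + 0.6) / 4 = 2.20 / 4 = 0.5500%
Σ(r − r̄)² = (0.1 − 0.5500)² + (-0.3 − 0.5500)² + (1.8 − 0.5500)² + … = 2.4900
population σ = √(2.4900 / 4) = √0.6225 = 0.7890%
Sharpe = (r̄ − rf) / σ = (0.5500 − 0.13) / 0.7890 = 0.4200 / 0.7890 = 0.5323

0.53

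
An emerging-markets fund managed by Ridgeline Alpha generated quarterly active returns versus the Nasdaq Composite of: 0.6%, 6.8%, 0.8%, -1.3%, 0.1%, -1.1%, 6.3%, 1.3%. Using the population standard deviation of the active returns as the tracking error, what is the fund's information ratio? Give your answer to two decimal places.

0.58

r̄ = (0.6 + 6.8 + 0.8 − 1.3 + 0.1 − 1.1 + 6.3 + 1.3) / 8 = 1.6875%
Population σ = √[Σ(r − r̄)² / 8] = √[68.7488 / 8] = √8.5936 = 2.9315%
IR = r̄ / tracking error = 1.6875 / 2.9315 = 0.5756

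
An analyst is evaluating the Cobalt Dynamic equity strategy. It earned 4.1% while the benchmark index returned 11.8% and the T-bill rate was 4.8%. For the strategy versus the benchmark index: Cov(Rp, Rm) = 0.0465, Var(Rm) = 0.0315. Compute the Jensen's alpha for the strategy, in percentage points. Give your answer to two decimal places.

β = Cov / Var = 0.0465 / 0.0315 = 1.4762
E[R] = Rf + β(Rm − Rf) = 4.8% + 1.4762 × (11.8% − 4.8%) = 15.1334%
α = Rp − E[R] = 4.1% − 15.1334% = -11.0334

-11.03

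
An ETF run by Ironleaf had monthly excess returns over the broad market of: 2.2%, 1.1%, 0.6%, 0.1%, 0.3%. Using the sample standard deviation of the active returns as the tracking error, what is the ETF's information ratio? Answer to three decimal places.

1.026

Mean return μ = 4.30 / 5 = 0.8600%
Sample std dev = √[2.8120 / 4] = 0.8385%
IR = μ / tracking error = 0.8600 / 0.8385 = 1.0256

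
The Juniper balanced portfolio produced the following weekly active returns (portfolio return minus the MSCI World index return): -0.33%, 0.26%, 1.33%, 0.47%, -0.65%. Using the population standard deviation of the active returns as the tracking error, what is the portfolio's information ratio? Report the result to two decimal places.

0.31

Mean return r̄ = 1.080 / 5 = 0.2160%
Population std dev = √[2.3555 / 5] = 0.6864%
IR = r̄ / tracking error = 0.2160 / 0.6864 = 0.3147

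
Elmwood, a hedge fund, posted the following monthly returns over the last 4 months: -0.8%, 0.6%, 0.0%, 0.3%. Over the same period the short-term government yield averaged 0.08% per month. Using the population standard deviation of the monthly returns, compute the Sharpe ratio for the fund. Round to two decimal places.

r̄ = (-0.8 + 0.6 + 0 + 0.3) / 4 = 0.10 / 4 = 0.0250%
Σ(r − r̄)² = (-0.8 − 0.0250)² + (0.6 − 0.0250)² + … = 1.0875
σ = √[1.0875 / 4] = 0.5214%
Sharpe = (r̄ − rf) / σ = (0.0250 − 0.08) / 0.5214 = -0.0550 / 0.5214 = -0.1055

-0.11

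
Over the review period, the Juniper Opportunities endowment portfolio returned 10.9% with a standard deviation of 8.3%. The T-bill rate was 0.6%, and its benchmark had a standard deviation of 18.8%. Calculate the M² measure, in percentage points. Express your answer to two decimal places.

Sharpe = (Rp − Rf) / σp = (10.9% − 0.6%) / 8.3% = 1.2410
M² = Rf + Sharpe × σm = 0.6% + 1.2410 × 18.8% = 23.9308%

23.93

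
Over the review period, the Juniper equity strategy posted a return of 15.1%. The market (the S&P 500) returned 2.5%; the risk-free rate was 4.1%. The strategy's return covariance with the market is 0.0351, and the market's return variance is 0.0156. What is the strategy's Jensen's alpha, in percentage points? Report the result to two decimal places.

β = Cov / Var = 0.0351 / 0.0156 = 2.2500
E[R] = Rf + β(Rm − Rf) = 4.1% + 2.2500 × (2.5% − 4.1%) = 0.5000%
α = Rp − E[R] = 15.1% − 0.5000% = 14.6000

14.60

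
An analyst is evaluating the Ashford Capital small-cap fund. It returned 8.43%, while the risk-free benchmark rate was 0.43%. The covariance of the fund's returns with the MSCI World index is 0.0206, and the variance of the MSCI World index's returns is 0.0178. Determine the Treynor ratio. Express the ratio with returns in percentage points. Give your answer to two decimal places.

6.91

β = Cov / Var = 0.0206 / 0.0178 = 1.1573
Treynor = (Rp − Rf) / β = (8.43% − 0.43%) / 1.1573 = 8.00 / 1.1573 = 6.9126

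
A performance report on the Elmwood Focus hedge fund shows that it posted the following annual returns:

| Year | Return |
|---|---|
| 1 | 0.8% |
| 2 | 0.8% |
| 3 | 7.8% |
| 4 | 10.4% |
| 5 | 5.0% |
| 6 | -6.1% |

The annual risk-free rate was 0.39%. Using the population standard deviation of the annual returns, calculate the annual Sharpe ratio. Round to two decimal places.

0.51

μ = (0.8 + 0.8 + 7.8 + 10.4 + 5 − 6.1) / 6 = 3.1167%
Σ(r − μ)² = (0.8 − 3.1167)² + (0.8 − 3.1167)² + (7.8 − 3.1167)² + … = 174.2083
population σ = √(174.2083 / 6) = √29.0347 = 5.3884%
Sharpe = (μ − rf) / σ = (3.1167 − 0.39) / 5.3884 = 2.7267 / 5.3884 = 0.5060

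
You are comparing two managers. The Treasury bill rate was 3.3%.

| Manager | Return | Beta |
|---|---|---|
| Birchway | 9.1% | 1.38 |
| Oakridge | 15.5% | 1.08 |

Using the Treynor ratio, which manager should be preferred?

Birchway: Treynor = (9.1% − 3.3%) / 1.38 = 4.203
Oakridge: Treynor = (15.5% − 3.3%) / 1.08 = 11.296
Highest: Oakridge (11.296).

Oakridge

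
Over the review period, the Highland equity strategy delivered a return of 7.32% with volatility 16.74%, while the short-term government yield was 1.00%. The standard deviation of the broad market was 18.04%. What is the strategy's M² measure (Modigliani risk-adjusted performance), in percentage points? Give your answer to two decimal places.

7.81

Sharpe = (Rp − Rf) / σp = (7.32% − 1.00%) / 16.74% = 0.3775
M² = Rf + Sharpe × σm = 1.00% + 0.3775 × 18.04% = 7.8101%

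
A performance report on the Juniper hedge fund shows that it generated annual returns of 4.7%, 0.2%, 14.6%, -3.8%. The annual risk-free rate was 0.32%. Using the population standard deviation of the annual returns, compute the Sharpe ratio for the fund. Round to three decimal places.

0.526

Mean return r̄ = 15.70 / 4 = 3.9250%
Σ(r − r̄)² = 188.1075; population σ = √(188.1075/4) = 6.8576%
Sharpe = (r̄ − rf) / σ = (3.9250 − 0.32) / 6.8576 = 3.6050 / 6.8576 = 0.5257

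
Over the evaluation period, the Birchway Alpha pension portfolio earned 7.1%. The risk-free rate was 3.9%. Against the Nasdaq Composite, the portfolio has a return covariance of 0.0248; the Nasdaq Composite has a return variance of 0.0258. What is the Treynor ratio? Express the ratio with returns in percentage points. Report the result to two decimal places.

3.33

β = Cov / Var = 0.0248 / 0.0258 = 0.9612
Treynor = (Rp − Rf) / β = (7.1% − 3.9%) / 0.9612 = 3.20 / 0.9612 = 3.3292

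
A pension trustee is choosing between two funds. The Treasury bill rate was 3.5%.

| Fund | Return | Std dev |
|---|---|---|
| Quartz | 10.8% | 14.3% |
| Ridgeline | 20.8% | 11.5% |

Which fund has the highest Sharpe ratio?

Quartz: Sharpe ratio = (10.8% − 3.5%) / 14.3% = 0.510
Ridgeline: Sharpe ratio = (20.8% − 3.5%) / 11.5% = 1.504
Highest: Ridgeline (1.504).

Ridgeline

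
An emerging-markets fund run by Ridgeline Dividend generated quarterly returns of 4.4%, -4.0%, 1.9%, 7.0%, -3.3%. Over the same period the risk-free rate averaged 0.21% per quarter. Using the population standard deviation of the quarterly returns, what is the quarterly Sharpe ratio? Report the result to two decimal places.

r̄ = (4.4 − 4 + 1.9 + 7 − 3.3) / 5 = 1.2000%
Population std dev = √[91.6600 / 5] = 4.2816%
Sharpe = (r̄ − rf) / σ = (1.2000 − 0.21) / 4.2816 = 0.9900 / 4.2816 = 0.2312

0.23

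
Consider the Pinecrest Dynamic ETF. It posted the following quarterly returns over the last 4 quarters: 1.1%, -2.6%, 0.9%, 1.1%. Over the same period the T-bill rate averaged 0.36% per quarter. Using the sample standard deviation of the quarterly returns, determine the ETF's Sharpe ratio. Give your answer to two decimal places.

Mean return r̄ = 0.50 / 4 = 0.1250%
Σ(r − r̄)² = (1.1 − 0.1250)² + (-2.6 − 0.1250)² + … = 9.9275
σ = √[9.9275 / 3] = 1.8191%
Sharpe = (r̄ − rf) / σ = (0.1250 − 0.36) / 1.8191 = -0.2350 / 1.8191 = -0.1292

-0.13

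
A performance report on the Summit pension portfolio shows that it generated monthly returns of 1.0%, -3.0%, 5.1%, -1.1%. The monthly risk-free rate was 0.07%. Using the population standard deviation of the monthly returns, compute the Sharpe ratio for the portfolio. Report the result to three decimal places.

r̄ = (1 − 3 + 5.1 − 1.1) / 4 = 2.00 / 4 = 0.5000%
Σ(r − r̄)² = (1 − 0.5000)² + (-3 − 0.5000)² + … = 36.2200
σ = √[36.2200 / 4] = 3.0092%
Sharpe = (r̄ − rf) / σ = (0.5000 − 0.07) / 3.0092 = 0.4300 / 3.0092 = 0.1429

0.143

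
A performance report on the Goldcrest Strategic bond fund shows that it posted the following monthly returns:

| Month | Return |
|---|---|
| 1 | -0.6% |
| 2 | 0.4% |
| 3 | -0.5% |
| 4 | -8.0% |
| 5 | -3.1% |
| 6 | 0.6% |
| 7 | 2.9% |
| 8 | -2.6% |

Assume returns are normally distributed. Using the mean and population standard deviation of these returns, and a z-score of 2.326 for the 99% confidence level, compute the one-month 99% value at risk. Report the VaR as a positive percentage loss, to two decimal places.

r̄ = (-0.6 + 0.4 − 0.5 − 8 − 3.1 + 0.6 + 2.9 − 2.6) / 8 = -1.3625%
Population std dev = √[75.0588 / 8] = 3.0631%
VaR = −(r̄ − z·σ) = −(-1.3625 − 2.326 × 3.0631) = −(-8.4873) = 8.4873%

8.49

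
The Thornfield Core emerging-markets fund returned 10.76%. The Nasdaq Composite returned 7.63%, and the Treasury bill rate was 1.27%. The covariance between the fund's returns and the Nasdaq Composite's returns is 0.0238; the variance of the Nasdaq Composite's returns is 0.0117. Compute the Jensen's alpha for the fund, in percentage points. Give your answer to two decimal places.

-3.45

β = Cov / Var = 0.0238 / 0.0117 = 2.0342
E[R] = Rf + β(Rm − Rf) = 1.27% + 2.0342 × (7.63% − 1.27%) = 14.2075%
α = Rp − E[R] = 10.76% − 14.2075% = -3.4475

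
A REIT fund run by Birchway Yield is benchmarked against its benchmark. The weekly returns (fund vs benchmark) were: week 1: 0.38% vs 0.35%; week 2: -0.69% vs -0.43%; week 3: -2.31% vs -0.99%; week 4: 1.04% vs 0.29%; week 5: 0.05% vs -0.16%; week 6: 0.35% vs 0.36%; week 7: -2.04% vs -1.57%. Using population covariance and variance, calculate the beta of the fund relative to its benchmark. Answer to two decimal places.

r̄p = -0.4600%,  r̄m = -0.3071%
Cov = Σ(rp − r̄p)(rm − r̄m) / 7 = 0.7643
Var(rm) = Σ(rm − r̄m)² / 7 = 0.4759
β = Cov / Var = 0.7643 / 0.4759 = 1.6060

1.61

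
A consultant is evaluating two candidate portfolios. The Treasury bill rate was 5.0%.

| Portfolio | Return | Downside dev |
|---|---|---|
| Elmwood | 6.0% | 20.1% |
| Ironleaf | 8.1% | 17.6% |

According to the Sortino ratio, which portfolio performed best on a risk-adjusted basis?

Elmwood: Sortino ratio = (6.0% − 5.0%) / 20.1% = 0.050
Ironleaf: Sortino ratio = (8.1% − 5.0%) / 17.6% = 0.176
Highest: Ironleaf (0.176).

Ironleaf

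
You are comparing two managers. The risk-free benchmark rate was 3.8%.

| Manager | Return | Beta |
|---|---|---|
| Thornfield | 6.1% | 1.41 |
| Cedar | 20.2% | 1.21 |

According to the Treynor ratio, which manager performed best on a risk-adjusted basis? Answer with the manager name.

Thornfield: Treynor = (6.1% − 3.8%) / 1.41 = 1.631
Cedar: Treynor = (20.2% − 3.8%) / 1.21 = 13.554
Highest: Cedar (13.554).

Cedar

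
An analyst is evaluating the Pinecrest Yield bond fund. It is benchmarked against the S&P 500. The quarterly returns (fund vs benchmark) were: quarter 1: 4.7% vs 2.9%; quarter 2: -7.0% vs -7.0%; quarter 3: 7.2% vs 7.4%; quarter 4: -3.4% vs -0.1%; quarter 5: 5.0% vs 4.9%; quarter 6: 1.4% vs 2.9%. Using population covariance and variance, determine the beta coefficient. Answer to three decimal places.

r̄p = 1.3167%,  r̄m = 1.8333%
Cov = Σ(rp − r̄p)(rm − r̄m) / 6 = 21.7211
Var(rm) = Σ(rm − r̄m)² / 6 = 20.7389
β = Cov / Var = 21.7211 / 20.7389 = 1.0474

1.047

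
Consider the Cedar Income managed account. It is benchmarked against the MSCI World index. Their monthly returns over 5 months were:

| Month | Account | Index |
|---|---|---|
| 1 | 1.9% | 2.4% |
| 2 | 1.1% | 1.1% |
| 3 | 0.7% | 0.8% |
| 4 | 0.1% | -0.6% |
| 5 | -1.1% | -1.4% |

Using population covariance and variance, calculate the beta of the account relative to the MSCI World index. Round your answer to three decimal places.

0.740

r̄p = 0.5400%,  r̄m = 0.4600%
Cov = Σ(rp − r̄p)(rm − r̄m) / 5 = 1.3136
Var(rm) = Σ(rm − r̄m)² / 5 = 1.7744
β = Cov / Var = 1.3136 / 1.7744 = 0.7403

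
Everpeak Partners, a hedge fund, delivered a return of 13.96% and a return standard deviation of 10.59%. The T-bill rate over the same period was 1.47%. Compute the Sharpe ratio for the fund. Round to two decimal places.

1.18

Sharpe = (Rp − Rf) / σp = (13.96% − 1.47%) / 10.59% = 12.49% / 10.59% = 1.1794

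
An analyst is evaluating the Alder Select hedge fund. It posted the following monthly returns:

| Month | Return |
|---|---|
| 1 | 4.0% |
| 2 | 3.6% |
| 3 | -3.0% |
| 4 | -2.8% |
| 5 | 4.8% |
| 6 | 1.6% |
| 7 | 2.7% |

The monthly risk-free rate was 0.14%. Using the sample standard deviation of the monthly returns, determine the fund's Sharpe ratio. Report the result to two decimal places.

0.44

r̄ = (4 + 3.6 − 3 − 2.8 + 4.8 + 1.6 + 2.7) / 7 = 10.90 / 7 = 1.5571%
Sample std dev = √[61.7171 / 6] = 3.2072%
Sharpe = (r̄ − rf) / σ = (1.5571 − 0.14) / 3.2072 = 1.4171 / 3.2072 = 0.4418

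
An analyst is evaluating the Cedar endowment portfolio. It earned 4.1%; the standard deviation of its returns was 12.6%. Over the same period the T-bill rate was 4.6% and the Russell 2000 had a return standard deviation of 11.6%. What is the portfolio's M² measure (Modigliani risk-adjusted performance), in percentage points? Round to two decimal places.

Sharpe = (Rp − Rf) / σp = (4.1% − 4.6%) / 12.6% = -0.0397
M² = Rf + Sharpe × σm = 4.6% + -0.0397 × 11.6% = 4.1395%

4.14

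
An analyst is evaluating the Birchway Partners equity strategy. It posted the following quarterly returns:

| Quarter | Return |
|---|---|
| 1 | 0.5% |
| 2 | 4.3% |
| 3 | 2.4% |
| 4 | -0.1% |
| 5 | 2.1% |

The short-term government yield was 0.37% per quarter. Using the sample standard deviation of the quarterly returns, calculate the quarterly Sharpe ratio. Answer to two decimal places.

0.85

r̄ = (0.5 + 4.3 + 2.4 − 0.1 + 2.1) / 5 = 9.20 / 5 = 1.8400%
Σ(r − r̄)² = 11.9920; sample σ = √(11.9920/4) = 1.7315%
Sharpe = (r̄ − rf) / σ = (1.8400 − 0.37) / 1.7315 = 1.4700 / 1.7315 = 0.8490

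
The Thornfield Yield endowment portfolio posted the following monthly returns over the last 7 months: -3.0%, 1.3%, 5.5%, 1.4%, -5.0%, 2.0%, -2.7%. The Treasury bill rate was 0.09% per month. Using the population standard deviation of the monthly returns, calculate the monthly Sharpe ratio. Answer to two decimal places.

-0.05

r̄ = (-3 + 1.3 + 5.5 + 1.4 − 5 + 2 − 2.7) / 7 = -0.50 / 7 = -0.0714%
Population std dev = √[79.1543 / 7] = 3.3627%
Sharpe = (r̄ − rf) / σ = (-0.0714 − 0.09) / 3.3627 = -0.1614 / 3.3627 = -0.0480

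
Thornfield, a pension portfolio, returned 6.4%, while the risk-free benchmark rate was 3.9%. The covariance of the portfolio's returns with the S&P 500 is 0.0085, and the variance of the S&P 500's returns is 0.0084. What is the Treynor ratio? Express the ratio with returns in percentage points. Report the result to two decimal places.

2.47

β = Cov / Var = 0.0085 / 0.0084 = 1.0119
Treynor = (Rp − Rf) / β = (6.4% − 3.9%) / 1.0119 = 2.50 / 1.0119 = 2.4706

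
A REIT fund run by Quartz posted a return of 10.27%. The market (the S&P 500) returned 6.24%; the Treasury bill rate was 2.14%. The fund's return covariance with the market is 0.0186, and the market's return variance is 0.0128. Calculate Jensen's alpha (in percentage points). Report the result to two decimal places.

β = Cov / Var = 0.0186 / 0.0128 = 1.4531
E[R] = Rf + β(Rm − Rf) = 2.14% + 1.4531 × (6.24% − 2.14%) = 8.0977%
α = Rp − E[R] = 10.27% − 8.0977% = 2.1723

2.17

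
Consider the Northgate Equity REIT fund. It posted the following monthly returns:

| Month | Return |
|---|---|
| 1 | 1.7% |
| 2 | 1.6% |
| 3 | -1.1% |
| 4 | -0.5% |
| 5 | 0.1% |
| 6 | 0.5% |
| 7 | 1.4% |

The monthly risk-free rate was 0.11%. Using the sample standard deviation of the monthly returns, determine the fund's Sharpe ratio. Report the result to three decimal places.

0.383

r̄ = (1.7 + 1.6 − 1.1 − 0.5 + 0.1 + 0.5 + 1.4) / 7 = 0.5286%
Σ(r − r̄)² = 7.1743; sample σ = √(7.1743/6) = 1.0935%
Sharpe = (r̄ − rf) / σ = (0.5286 − 0.11) / 1.0935 = 0.4186 / 1.0935 = 0.3828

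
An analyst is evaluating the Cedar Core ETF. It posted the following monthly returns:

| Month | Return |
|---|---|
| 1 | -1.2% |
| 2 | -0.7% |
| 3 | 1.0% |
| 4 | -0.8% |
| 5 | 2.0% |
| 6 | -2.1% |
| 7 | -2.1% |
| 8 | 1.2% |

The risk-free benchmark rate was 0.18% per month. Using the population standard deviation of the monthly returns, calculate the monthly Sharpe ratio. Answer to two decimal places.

-0.36

r̄ = (-1.2 − 0.7 + 1 − 0.8 + 2 − 2.1 − 2.1 + 1.2) / 8 = -0.3375%
Σ(r − r̄)² = (-1.2 − (-0.3375))² + (-0.7 − (-0.3375))² + (1 − (-0.3375))² + … = 16.9188
population σ = √(16.9188 / 8) = √2.1149 = 1.4543%
Sharpe = (r̄ − rf) / σ = (-0.3375 − 0.18) / 1.4543 = -0.5175 / 1.4543 = -0.3558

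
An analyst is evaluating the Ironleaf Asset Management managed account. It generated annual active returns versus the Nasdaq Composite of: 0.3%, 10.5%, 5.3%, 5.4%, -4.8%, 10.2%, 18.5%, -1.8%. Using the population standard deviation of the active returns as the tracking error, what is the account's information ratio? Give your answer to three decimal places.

Mean return μ = 43.60 / 8 = 5.4500%
Σ(r − μ)² = 402.5400; population σ = √(402.5400/8) = 7.0935%
IR = μ / tracking error = 5.4500 / 7.0935 = 0.7683

0.768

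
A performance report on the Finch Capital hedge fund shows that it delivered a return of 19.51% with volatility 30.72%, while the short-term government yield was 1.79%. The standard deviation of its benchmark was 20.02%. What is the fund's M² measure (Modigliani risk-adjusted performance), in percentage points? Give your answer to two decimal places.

Sharpe = (Rp − Rf) / σp = (19.51% − 1.79%) / 30.72% = 0.5768
M² = Rf + Sharpe × σm = 1.79% + 0.5768 × 20.02% = 13.3375%

13.34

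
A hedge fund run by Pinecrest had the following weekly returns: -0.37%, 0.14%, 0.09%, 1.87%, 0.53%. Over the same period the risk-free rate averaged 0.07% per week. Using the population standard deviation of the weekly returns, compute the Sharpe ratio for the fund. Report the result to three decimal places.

0.500

Mean return r̄ = 2.260 / 5 = 0.4520%
Population σ = √[Σ(r − r̄)² / 5] = √[2.9209 / 5] = √0.5842 = 0.7643%
Sharpe = (r̄ − rf) / σ = (0.4520 − 0.07) / 0.7643 = 0.3820 / 0.7643 = 0.4998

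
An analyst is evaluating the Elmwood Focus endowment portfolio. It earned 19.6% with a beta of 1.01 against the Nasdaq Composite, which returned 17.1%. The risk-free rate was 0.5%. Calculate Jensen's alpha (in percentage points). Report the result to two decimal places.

CAPM expected return = Rf + β(Rm − Rf) = 0.5% + 1.01 × (17.1% − 0.5%) = 0.5 + 1.01 × 16.60 = 17.2660%
Jensen's α = Rp − E[R] = 19.6% − 17.2660% = 2.3340

2.33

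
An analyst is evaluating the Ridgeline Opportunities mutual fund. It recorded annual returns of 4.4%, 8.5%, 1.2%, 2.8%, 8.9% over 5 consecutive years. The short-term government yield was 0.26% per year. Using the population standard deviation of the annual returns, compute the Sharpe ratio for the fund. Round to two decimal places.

r̄ = (4.4 + 8.5 + 1.2 + 2.8 + 8.9) / 5 = 25.80 / 5 = 5.1600%
Σ(r − r̄)² = (4.4 − 5.1600)² + (8.5 − 5.1600)² + … = 46.9720
σ = √[46.9720 / 5] = 3.0650%
Sharpe = (r̄ − rf) / σ = (5.1600 − 0.26) / 3.0650 = 4.9000 / 3.0650 = 1.5987

1.60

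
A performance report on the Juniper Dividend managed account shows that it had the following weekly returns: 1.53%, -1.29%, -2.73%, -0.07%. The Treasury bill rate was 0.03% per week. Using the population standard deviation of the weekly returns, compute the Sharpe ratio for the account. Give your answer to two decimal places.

-0.43

r̄ = (1.53 − 1.29 − 2.73 − 0.07) / 4 = -2.560 / 4 = -0.6400%
Σ(r − r̄)² = (1.53 − (-0.6400))² + (-1.29 − (-0.6400))² + … = 9.8244
population σ = √(9.8244 / 4) = √2.4561 = 1.5672%
Sharpe = (r̄ − rf) / σ = (-0.6400 − 0.03) / 1.5672 = -0.6700 / 1.5672 = -0.4275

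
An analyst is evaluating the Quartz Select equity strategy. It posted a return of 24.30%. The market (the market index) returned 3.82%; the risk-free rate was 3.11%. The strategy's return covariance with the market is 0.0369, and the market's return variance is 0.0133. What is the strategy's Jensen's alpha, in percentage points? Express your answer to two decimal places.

β = Cov / Var = 0.0369 / 0.0133 = 2.7744
E[R] = Rf + β(Rm − Rf) = 3.11% + 2.7744 × (3.82% − 3.11%) = 5.0798%
α = Rp − E[R] = 24.30% − 5.0798% = 19.2202

19.22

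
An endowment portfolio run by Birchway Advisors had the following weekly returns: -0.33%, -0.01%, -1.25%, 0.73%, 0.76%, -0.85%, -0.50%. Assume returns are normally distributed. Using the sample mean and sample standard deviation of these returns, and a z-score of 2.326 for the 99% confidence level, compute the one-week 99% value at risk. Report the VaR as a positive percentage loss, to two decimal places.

μ = (-0.33 − 0.01 − 1.25 + 0.73 + 0.76 − 0.85 − 0.5) / 7 = -1.450 / 7 = -0.2071%
Σ(r − μ)² = (-0.33 − (-0.2071))² + (-0.01 − (-0.2071))² + … = 3.4541
σ = √[3.4541 / 6] = 0.7587%
VaR = −(μ − z·σ) = −(-0.2071 − 2.326 × 0.7587) = −(-1.9718) = 1.9718%

1.97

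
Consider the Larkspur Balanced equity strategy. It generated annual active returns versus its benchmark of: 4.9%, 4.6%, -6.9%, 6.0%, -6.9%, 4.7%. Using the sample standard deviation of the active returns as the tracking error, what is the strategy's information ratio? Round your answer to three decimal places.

Mean return μ = 6.40 / 6 = 1.0667%
Sample σ = √[Σ(r − μ)² / 5] = √[191.6533 / 5] = √38.3307 = 6.1912%
IR = μ / tracking error = 1.0667 / 6.1912 = 0.1723

0.172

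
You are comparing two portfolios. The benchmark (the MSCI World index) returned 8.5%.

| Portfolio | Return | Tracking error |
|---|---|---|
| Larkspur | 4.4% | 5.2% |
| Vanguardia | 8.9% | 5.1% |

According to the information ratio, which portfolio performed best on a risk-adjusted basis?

Vanguardia

Larkspur: IR = (4.4% − 8.5%) / 5.2% = -0.788
Vanguardia: IR = (8.9% − 8.5%) / 5.1% = 0.078
Highest: Vanguardia (0.078).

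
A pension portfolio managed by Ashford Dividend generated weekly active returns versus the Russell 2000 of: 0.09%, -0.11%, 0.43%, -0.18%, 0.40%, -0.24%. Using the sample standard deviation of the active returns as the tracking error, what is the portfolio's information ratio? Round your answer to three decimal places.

0.222

Mean return μ = 0.390 / 6 = 0.0650%
Sample std dev = √[0.4298 / 5] = 0.2932%
IR = μ / tracking error = 0.0650 / 0.2932 = 0.2217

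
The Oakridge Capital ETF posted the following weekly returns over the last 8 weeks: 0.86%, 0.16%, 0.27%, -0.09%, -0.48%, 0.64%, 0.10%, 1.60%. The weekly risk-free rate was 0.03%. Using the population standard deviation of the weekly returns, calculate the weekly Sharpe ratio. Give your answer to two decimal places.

0.59

Mean return r̄ = 3.060 / 8 = 0.3825%
Population σ = √[Σ(r − r̄)² / 8] = √[2.8858 / 8] = √0.3607 = 0.6006%
Sharpe = (r̄ − rf) / σ = (0.3825 − 0.03) / 0.6006 = 0.3525 / 0.6006 = 0.5869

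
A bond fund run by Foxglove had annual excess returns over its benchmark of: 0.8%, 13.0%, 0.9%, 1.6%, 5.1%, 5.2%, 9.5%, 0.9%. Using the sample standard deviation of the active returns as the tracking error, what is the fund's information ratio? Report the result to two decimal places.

r̄ = (0.8 + 13 + 0.9 + 1.6 + 5.1 + 5.2 + 9.5 + 0.9) / 8 = 37.00 / 8 = 4.6250%
Σ(r − r̄)² = (0.8 − 4.6250)² + (13 − 4.6250)² + (0.9 − 4.6250)² + … = 145.9950
σ = √[145.9950 / 7] = 4.5669%
IR = r̄ / tracking error = 4.6250 / 4.5669 = 1.0127

1.01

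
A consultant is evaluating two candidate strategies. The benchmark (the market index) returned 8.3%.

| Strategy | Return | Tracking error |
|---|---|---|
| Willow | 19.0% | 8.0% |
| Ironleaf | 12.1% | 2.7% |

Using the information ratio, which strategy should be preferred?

Ironleaf

Willow: IR = (19.0% − 8.3%) / 8.0% = 1.338
Ironleaf: IR = (12.1% − 8.3%) / 2.7% = 1.407
Highest: Ironleaf (1.407).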